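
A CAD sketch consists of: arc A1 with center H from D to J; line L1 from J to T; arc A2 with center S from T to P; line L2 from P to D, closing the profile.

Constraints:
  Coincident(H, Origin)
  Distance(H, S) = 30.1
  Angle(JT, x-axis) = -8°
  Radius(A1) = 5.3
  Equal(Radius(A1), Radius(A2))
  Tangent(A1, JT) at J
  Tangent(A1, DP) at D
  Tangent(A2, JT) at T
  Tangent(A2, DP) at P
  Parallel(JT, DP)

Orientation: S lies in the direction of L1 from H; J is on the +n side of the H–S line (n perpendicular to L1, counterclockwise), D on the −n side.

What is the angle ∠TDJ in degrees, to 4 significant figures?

70.60°

The slot axis is L1's direction at -8.0°, so u = (cos -8.0°, sin -8.0°) = (0.9903, -0.1392) and n = (−sin -8.0°, cos -8.0°) = (0.1392, 0.9903). H is at the origin and S lies 30.1 along u from H, so S = 30.1·u = (29.81, -4.189). Tangency of A1 to both parallel lines with radius 5.3 puts J and D at H ± 5.3·n: J = (0.7376, 5.248), D = (-0.7376, -5.248). Equal radii place T and P the same way about S: T = S + 5.3·n = (30.54, 1.059), P = S − 5.3·n = (29.07, -9.438). Then cos ∠TDJ = DT·DJ / (|DT||DJ|), giving 70.60°.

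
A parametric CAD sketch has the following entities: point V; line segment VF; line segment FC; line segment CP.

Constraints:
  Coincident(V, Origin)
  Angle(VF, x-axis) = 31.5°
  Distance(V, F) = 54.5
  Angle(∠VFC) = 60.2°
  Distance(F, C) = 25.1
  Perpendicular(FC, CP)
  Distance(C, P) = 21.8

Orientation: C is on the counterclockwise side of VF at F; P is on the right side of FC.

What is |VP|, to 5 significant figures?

69.122

V is at the origin; VF runs at 31.5° with length 54.5, so F = 54.5·(cos 31.5°, sin 31.5°) = (46.469, 28.476). ∠VFC = 60.2°, so FC runs at 31.5° + (180° − 60.2°) = 151.30° from the x-axis; with |FC| = 25.1, C = F + 25.1·(cos 151.30°, sin 151.30°) = (24.453, 40.530). FC ⟂ CP; with |CP| = 21.8 on the right of FC, P = C + 21.8·(0.48022, 0.87715) = (34.921, 59.652). Then |VP| = |P − V| = 69.122.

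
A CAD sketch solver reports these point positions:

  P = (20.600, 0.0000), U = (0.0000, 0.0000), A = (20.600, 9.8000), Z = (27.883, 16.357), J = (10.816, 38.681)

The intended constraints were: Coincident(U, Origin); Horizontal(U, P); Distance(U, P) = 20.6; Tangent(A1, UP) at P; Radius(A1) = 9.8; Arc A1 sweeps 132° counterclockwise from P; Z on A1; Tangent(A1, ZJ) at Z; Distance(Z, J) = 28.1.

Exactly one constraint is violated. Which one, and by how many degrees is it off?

Tangent(A1, ZJ) at Z — off by 4.60°.

U = (0.00, 0.00) ✓; U.y = 0.00, P.y = 0.00 ✓; |UP| = 20.60 ✓; ∠(AP, PU) = 90.00° ✓; |AP| = 9.800 ✓; bearing(A→Z) − bearing(A→P) = 132.0° ✓; |AZ| = 9.800 ✓; ∠(AZ, ZJ) = 94.60° ✗; |ZJ| = 28.10 ✓.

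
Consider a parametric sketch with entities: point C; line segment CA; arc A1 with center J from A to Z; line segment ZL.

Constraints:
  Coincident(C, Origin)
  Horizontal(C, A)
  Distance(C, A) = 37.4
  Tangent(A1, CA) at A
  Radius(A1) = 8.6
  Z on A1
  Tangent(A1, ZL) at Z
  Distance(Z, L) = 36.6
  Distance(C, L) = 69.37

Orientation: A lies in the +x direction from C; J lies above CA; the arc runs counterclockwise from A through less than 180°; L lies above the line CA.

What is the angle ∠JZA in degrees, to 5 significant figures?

52.848°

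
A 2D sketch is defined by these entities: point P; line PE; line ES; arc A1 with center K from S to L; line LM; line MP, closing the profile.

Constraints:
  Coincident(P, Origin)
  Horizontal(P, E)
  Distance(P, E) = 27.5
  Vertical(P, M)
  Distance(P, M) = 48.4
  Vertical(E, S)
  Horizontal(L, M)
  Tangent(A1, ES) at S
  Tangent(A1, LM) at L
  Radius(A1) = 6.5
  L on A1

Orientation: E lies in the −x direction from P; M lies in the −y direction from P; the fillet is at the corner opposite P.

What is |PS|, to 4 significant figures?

50.12

P is at the origin; P and E share the same y with |PE| = 27.5 and E on the −x side, so E = (-27.50, 0.000). P and M share the same x with |PM| = 48.4 and M on the −y side, so M = (0.000, -48.40). The virtual corner opposite P is at (-27.50, -48.40). The tangent condition forces KS to be normal to ES and since A1 is tangent to LM there, KL ⟂ LM, with radius 6.5, so the center K sits 6.5 in from both sides at K = (-21.00, -41.90). That places the tangent points at S = (-27.50, -41.90) on ES and L = (-21.00, -48.40) on LM. Then |PS| = |S − P| = 50.12.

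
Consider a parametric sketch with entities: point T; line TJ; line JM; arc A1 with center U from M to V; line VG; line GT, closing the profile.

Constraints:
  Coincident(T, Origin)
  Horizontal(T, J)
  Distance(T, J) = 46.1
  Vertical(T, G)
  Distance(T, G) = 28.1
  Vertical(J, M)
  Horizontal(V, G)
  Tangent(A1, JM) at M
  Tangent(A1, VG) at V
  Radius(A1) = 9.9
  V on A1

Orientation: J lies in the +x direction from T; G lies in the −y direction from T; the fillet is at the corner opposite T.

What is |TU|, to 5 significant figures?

40.518

T is at the origin; TJ is horizontal with |TJ| = 46.1 and J on the +x side, so J = (46.100, 0.0000). TG is vertical with |TG| = 28.1 and G on the −y side, so G = (0.0000, -28.100). The virtual corner opposite T is at (46.100, -28.100). Since A1 is tangent to JM there, UM ⟂ JM and since A1 is tangent to VG there, UV ⟂ VG, with radius 9.9, so the center U sits 9.9 in from both sides at U = (36.200, -18.200). Then |TU| = |U − T| = 40.518.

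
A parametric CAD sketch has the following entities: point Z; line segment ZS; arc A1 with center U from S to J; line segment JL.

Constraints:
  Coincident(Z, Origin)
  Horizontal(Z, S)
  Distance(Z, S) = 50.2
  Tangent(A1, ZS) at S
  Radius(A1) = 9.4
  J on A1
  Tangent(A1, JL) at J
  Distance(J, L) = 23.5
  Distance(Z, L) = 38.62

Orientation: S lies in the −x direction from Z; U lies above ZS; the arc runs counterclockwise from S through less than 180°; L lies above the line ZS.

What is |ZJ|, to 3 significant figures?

42.4

Z is at the origin; Z and S share the same y with |ZS| = 50.2 and S on the −x side, so S = (-50.2, 0.00). Tangency of A1 to ZS means the radius US is perpendicular to ZS, so U = S + (0, 9.4) = (-50.2, 9.40). Since UJ ⟂ JL (tangency), |UL| = √(9.4² + 23.5²) = 25.3 regardless of where J sits on A1. So L lies on both circle(Z, 38.62) and circle(U, 25.3); the above-ZS intersection is L = (-29.9, 24.5). J is the foot of the tangent from L: J = (-42.2, 4.47).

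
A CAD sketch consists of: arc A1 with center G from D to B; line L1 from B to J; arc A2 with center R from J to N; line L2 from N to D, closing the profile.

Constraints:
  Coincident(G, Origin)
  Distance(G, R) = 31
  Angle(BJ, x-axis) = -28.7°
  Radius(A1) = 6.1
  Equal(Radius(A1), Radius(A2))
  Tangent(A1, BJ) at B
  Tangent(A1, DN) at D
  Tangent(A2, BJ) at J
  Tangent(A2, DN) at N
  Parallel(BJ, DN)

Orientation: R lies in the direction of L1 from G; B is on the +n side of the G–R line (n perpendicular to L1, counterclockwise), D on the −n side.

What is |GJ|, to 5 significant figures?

31.594

The slot axis is L1's direction at -28.7°, so u = (cos -28.7°, sin -28.7°) = (0.87715, -0.48022) and n = (−sin -28.7°, cos -28.7°) = (0.48022, 0.87715). G is at the origin and R lies 31.0 along u from G, so R = 31.0·u = (27.192, -14.887). Tangency of A1 to both parallel lines with radius 6.1 puts B and D at G ± 6.1·n: B = (2.9294, 5.3506), D = (-2.9294, -5.3506). Equal radii place J and N the same way about R: J = R + 6.1·n = (30.121, -9.5363), N = R − 6.1·n = (24.262, -20.238). Then |GJ| = |J − G| = 31.594.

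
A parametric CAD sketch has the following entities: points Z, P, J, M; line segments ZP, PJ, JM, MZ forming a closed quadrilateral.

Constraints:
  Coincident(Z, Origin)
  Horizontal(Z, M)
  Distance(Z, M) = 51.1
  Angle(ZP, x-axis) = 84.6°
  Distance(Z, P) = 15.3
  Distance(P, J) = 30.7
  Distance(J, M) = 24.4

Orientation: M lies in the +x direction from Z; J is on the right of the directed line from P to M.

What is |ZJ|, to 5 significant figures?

26.870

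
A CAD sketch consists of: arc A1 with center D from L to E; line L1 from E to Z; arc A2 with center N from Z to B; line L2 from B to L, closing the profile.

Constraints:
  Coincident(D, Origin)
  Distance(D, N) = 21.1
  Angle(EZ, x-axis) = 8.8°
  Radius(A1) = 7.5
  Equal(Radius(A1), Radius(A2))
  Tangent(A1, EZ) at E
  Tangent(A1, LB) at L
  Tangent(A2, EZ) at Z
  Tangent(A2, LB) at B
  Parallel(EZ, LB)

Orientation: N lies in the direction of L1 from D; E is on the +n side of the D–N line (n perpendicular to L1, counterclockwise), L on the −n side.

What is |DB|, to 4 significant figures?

22.39

The slot axis is L1's direction at 8.8°, so u = (cos 8.8°, sin 8.8°) = (0.9882, 0.1530) and n = (−sin 8.8°, cos 8.8°) = (-0.1530, 0.9882). D is at the origin and N lies 21.1 along u from D, so N = 21.1·u = (20.85, 3.228). Tangency of A1 to both parallel lines with radius 7.5 puts E and L at D ± 7.5·n: E = (-1.147, 7.412), L = (1.147, -7.412). Equal radii place Z and B the same way about N: Z = N + 7.5·n = (19.70, 10.64), B = N − 7.5·n = (22.00, -4.184). Then |DB| = |B − D| = 22.39.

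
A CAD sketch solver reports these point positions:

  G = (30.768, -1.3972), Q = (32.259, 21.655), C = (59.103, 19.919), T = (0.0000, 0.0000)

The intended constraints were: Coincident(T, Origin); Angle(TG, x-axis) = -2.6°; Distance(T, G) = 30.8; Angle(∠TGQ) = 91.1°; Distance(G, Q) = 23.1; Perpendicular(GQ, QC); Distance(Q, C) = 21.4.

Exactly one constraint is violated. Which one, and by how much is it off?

Distance(Q, C) = 21.4 — off by 5.50.

T = (0.00, 0.00) ✓; TG at -2.600° ✓; |TG| = 30.80 ✓; ∠TGQ = 91.10° ✓; |GQ| = 23.10 ✓; ∠(GQ, QC) = 90.00° ✓; |QC| = 26.90 ✗.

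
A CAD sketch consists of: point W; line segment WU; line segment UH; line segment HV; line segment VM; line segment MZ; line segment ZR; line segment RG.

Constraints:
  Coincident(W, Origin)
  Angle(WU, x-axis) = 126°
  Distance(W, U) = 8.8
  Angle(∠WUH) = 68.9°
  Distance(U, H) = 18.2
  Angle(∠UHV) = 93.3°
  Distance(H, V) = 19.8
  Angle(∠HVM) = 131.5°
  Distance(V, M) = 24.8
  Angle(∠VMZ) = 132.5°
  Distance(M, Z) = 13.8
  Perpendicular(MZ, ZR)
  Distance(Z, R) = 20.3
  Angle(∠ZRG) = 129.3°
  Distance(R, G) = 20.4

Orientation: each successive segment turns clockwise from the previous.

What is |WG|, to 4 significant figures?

4.580

W is at the origin; WU runs at 126.0° with length 8.8, so U = (-5.173, 7.119). ∠WUH = 68.9° gives UH at 14.90° from the x-axis; with |UH| = 18.2, H = (12.42, 11.80). ∠UHV = 93.3° gives HV at -71.80° from the x-axis; with |HV| = 19.8, V = (18.60, -7.010). ∠HVM = 131.5° gives VM at -120.3° from the x-axis; with |VM| = 24.8, M = (6.087, -28.42). ∠VMZ = 132.5° gives MZ at -167.8° from the x-axis; with |MZ| = 13.8, Z = (-7.401, -31.34). MZ ⟂ ZR, so ZR runs at 102.2°; with |ZR| = 20.3, R = (-11.69, -11.50). ∠ZRG = 129.3° gives RG at 51.50° from the x-axis; with |RG| = 20.4, G = (1.009, 4.468). Then |WG| = |G − W| = 4.580.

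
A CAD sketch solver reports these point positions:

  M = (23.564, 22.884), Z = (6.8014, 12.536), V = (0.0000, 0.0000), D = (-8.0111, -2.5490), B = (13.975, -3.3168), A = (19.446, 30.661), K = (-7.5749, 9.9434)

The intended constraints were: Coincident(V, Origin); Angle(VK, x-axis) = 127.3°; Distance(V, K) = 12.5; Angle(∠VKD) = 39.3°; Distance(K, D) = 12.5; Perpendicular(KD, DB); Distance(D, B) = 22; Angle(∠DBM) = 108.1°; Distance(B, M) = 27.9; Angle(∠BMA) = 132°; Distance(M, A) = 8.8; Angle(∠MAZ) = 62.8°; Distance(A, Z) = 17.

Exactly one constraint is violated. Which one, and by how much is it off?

Distance(A, Z) = 17 — off by 5.10.

V = (0.00, 0.00) ✓; VK at 127.3° ✓; |VK| = 12.50 ✓; ∠VKD = 39.30° ✓; |KD| = 12.50 ✓; ∠(KD, DB) = 90.00° ✓; |DB| = 22.00 ✓; ∠DBM = 108.1° ✓; |BM| = 27.90 ✓; ∠BMA = 132.0° ✓; |MA| = 8.800 ✓; ∠MAZ = 62.80° ✓; |AZ| = 22.10 ✗.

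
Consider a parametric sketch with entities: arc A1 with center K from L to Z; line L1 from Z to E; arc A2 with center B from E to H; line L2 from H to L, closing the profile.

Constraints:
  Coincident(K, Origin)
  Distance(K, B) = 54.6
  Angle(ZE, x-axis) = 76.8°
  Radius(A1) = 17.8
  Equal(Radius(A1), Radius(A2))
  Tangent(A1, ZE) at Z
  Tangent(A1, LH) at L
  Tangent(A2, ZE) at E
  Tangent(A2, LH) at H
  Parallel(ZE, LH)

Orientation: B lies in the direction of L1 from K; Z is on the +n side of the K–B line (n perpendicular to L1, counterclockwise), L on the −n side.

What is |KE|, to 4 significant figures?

57.43

The slot axis is L1's direction at 76.8°, so u = (cos 76.8°, sin 76.8°) = (0.2284, 0.9736) and n = (−sin 76.8°, cos 76.8°) = (-0.9736, 0.2284). K is at the origin and B lies 54.6 along u from K, so B = 54.6·u = (12.47, 53.16). Tangency of A1 to both parallel lines with radius 17.8 puts Z and L at K ± 17.8·n: Z = (-17.33, 4.065), L = (17.33, -4.065). Equal radii place E and H the same way about B: E = B + 17.8·n = (-4.862, 57.22), H = B − 17.8·n = (29.80, 49.09). Then |KE| = |E − K| = 57.43.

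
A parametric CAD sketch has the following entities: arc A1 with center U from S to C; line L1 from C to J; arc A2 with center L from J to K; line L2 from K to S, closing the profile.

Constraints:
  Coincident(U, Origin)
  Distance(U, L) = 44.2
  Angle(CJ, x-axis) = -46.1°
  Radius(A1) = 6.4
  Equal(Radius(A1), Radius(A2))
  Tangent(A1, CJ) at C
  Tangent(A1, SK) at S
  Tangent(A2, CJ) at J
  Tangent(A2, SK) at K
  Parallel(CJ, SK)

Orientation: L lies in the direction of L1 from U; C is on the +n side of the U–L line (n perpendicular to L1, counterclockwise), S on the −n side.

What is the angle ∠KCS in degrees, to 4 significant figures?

73.85°

The slot axis is L1's direction at -46.1°, so u = (cos -46.1°, sin -46.1°) = (0.6934, -0.7206) and n = (−sin -46.1°, cos -46.1°) = (0.7206, 0.6934). U is at the origin and L lies 44.2 along u from U, so L = 44.2·u = (30.65, -31.85). Tangency of A1 to both parallel lines with radius 6.4 puts C and S at U ± 6.4·n: C = (4.612, 4.438), S = (-4.612, -4.438). Equal radii place J and K the same way about L: J = L + 6.4·n = (35.26, -27.41), K = L − 6.4·n = (26.04, -36.29). Then cos ∠KCS = CK·CS / (|CK||CS|), giving 73.85°.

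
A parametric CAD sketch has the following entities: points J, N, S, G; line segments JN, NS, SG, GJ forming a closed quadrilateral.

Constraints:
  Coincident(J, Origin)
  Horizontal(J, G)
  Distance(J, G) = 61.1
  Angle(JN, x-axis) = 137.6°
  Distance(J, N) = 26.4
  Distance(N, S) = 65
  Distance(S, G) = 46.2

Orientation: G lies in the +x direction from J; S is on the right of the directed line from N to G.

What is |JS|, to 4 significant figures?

38.71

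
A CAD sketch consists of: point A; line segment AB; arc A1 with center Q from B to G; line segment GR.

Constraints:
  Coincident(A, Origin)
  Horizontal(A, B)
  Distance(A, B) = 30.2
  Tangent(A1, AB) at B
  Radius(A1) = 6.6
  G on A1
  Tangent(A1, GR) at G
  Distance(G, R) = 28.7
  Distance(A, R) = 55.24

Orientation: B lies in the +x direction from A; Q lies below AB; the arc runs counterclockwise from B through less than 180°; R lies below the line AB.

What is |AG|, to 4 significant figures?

27.70

Checks: |QB| = 6.600 ✓; |QG| = 6.600 ✓; ∠(QG, GR) = 90.00° ✓; |GR| = 28.70 ✓; |AR| = 55.24 ✓.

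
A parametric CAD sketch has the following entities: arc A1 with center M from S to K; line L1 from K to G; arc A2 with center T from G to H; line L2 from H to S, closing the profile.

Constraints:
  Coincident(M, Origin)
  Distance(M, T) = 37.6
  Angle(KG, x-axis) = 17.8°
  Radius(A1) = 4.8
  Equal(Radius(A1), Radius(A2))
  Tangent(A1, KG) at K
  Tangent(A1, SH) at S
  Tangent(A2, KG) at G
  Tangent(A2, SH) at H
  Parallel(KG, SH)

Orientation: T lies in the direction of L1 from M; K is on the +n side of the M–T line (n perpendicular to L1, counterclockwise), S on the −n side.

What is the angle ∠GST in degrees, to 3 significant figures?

7.05°

The slot axis is L1's direction at 17.8°, so u = (cos 17.8°, sin 17.8°) = (0.952, 0.306) and n = (−sin 17.8°, cos 17.8°) = (-0.306, 0.952). M is at the origin and T lies 37.6 along u from M, so T = 37.6·u = (35.8, 11.5). Tangency of A1 to both parallel lines with radius 4.8 puts K and S at M ± 4.8·n: K = (-1.47, 4.57), S = (1.47, -4.57). Equal radii place G and H the same way about T: G = T + 4.8·n = (34.3, 16.1), H = T − 4.8·n = (37.3, 6.92). Then cos ∠GST = SG·ST / (|SG||ST|), giving 7.05°.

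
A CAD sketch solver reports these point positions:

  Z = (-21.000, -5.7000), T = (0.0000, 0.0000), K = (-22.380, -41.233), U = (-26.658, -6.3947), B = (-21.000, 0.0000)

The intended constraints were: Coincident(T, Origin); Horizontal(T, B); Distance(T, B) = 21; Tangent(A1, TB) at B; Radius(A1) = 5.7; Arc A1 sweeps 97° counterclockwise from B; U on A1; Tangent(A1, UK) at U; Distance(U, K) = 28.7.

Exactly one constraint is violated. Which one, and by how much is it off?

Distance(U, K) = 28.7 — off by 6.40.

T = (0.00, 0.00) ✓; T.y = 0.00, B.y = 0.00 ✓; |TB| = 21.00 ✓; ∠(ZB, BT) = 90.00° ✓; |ZB| = 5.700 ✓; bearing(Z→U) − bearing(Z→B) = 97.00° ✓; |ZU| = 5.700 ✓; ∠(ZU, UK) = 90.00° ✓; |UK| = 35.10 ✗.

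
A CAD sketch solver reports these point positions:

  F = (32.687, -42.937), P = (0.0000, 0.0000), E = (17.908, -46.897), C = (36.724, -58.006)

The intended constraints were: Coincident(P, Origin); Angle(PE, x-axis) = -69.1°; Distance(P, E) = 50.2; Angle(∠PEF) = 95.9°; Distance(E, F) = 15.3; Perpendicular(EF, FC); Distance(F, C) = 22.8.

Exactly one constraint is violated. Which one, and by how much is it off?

Distance(F, C) = 22.8 — off by 7.20.

P = (0.00, 0.00) ✓; PE at -69.10° ✓; |PE| = 50.20 ✓; ∠PEF = 95.90° ✓; |EF| = 15.30 ✓; ∠(EF, FC) = 90.00° ✓; |FC| = 15.60 ✗.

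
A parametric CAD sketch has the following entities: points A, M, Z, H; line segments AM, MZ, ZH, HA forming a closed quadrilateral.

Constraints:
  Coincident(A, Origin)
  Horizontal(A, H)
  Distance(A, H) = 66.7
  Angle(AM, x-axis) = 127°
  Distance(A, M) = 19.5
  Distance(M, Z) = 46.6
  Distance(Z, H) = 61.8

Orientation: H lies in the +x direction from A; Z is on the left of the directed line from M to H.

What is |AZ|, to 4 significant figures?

51.20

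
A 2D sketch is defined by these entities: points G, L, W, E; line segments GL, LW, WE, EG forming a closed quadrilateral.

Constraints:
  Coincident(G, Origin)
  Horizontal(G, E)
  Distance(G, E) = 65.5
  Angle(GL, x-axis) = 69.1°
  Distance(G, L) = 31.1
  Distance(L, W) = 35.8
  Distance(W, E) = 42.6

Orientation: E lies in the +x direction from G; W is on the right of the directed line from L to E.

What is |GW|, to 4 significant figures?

23.62

Checks: |LW| = 35.80 ✓; |WE| = 42.60 ✓.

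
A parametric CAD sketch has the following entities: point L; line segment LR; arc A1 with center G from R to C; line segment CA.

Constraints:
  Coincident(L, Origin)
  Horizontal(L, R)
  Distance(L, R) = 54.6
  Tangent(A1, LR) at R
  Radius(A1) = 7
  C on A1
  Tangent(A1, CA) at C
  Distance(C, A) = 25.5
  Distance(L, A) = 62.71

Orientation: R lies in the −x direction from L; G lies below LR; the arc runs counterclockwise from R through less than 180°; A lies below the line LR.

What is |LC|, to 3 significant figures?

61.9

L is at the origin; LR is horizontal with |LR| = 54.6 and R on the −x side, so R = (-54.6, 0.00). Since A1 is tangent to LR there, GR ⟂ LR, so G = R + (0, -7) = (-54.6, -7.00). Since GC ⟂ CA (tangency), |GA| = √(7.0² + 25.5²) = 26.4 regardless of where C sits on A1. So A lies on both circle(L, 62.71) and circle(G, 26.4); the below-LR intersection is A = (-53.1, -33.4). C is the foot of the tangent from A: C = (-61.2, -9.24).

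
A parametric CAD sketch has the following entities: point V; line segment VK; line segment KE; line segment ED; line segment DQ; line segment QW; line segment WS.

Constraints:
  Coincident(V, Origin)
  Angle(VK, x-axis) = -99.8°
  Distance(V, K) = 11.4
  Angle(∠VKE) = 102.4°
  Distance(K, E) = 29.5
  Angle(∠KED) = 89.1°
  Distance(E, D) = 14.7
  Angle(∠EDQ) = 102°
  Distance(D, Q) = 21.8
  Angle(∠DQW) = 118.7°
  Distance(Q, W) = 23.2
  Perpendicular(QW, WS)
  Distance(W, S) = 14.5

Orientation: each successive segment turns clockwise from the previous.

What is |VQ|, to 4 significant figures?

12.92

∠KED = 89.1° gives ED at 91.70° from the x-axis; with |ED| = 14.7, D = (-31.85, 2.122). ∠EDQ = 102.0° gives DQ at 13.70° from the x-axis; with |DQ| = 21.8, Q = (-10.67, 7.285). Then |VQ| = |Q − V| = 12.92.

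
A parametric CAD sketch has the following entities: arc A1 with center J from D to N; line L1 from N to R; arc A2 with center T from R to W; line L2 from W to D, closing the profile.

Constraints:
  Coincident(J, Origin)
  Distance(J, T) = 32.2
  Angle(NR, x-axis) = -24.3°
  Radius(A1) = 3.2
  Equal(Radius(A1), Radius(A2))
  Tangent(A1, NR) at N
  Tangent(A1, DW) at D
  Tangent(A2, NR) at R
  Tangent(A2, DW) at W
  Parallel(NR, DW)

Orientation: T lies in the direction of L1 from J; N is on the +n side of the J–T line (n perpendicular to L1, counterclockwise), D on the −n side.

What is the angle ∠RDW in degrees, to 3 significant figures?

11.2°

Tangency of A1 to both parallel lines with radius 3.2 puts N and D at J ± 3.2·n: N = (1.32, 2.92), D = (-1.32, -2.92). Equal radii place R and W the same way about T: R = T + 3.2·n = (30.7, -10.3), W = T − 3.2·n = (28.0, -16.2). Then cos ∠RDW = DR·DW / (|DR||DW|), giving 11.2°.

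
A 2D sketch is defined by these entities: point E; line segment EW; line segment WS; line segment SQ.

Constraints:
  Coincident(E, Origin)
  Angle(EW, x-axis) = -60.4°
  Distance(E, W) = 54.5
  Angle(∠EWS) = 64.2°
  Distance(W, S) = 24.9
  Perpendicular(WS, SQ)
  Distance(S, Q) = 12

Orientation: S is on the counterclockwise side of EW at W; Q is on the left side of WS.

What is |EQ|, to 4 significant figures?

37.09

∠EWS = 64.2°, so WS runs at -60.4° + (180° − 64.2°) = 55.40° from the x-axis; with |WS| = 24.9, S = W + 24.9·(cos 55.40°, sin 55.40°) = (41.06, -26.89). The perpendicularity gives SQ at right angles to WS; with |SQ| = 12.0 on the left of WS, Q = S + 12.0·(-0.8231, 0.5678) = (31.18, -20.08). Then |EQ| = |Q − E| = 37.09.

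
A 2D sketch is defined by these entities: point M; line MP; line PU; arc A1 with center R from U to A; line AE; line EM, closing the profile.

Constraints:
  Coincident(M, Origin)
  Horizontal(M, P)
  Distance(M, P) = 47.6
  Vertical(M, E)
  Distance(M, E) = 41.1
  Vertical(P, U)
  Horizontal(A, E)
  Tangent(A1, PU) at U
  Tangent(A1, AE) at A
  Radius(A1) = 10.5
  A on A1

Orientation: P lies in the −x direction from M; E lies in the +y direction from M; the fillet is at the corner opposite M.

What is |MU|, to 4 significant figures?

56.59

M is at the origin; M and P share the same y with |MP| = 47.6 and P on the −x side, so P = (-47.60, 0.000). M and E share the same x with |ME| = 41.1 and E on the +y side, so E = (0.000, 41.10). The virtual corner opposite M is at (-47.60, 41.10). A1 meets PU tangentially, so RU is at right angles to PU and A1 meets AE tangentially, so RA is at right angles to AE, with radius 10.5, so the center R sits 10.5 in from both sides at R = (-37.10, 30.60). That places the tangent points at U = (-47.60, 30.60) on PU and A = (-37.10, 41.10) on AE. Then |MU| = |U − M| = 56.59.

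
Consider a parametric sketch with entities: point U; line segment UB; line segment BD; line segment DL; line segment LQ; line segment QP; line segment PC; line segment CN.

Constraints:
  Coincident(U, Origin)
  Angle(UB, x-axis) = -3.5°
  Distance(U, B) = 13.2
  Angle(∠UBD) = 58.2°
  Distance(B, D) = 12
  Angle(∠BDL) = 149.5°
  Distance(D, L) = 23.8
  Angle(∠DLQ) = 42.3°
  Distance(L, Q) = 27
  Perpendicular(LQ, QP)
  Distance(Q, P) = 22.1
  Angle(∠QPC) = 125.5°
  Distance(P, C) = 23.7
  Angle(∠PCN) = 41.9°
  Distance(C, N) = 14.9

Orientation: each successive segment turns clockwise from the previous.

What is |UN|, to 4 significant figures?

20.62

∠QPC = 125.5° gives PC at -78.00° from the x-axis; with |PC| = 23.7, C = (20.49, -27.59). ∠PCN = 41.9° gives CN at 143.9° from the x-axis; with |CN| = 14.9, N = (8.454, -18.81). Then |UN| = |N − U| = 20.62.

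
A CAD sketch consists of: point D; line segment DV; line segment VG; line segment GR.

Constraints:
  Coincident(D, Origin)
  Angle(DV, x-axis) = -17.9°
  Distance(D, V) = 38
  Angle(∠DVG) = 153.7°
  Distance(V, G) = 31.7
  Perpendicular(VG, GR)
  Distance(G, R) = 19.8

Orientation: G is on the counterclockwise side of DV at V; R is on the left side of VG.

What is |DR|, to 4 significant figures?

65.83

D is at the origin; DV runs at -17.9° with length 38.0, so V = 38.0·(cos -17.9°, sin -17.9°) = (36.16, -11.68). ∠DVG = 153.7°, so VG runs at -17.9° + (180° − 153.7°) = 8.400° from the x-axis; with |VG| = 31.7, G = V + 31.7·(cos 8.400°, sin 8.400°) = (67.52, -7.049). VG ⟂ GR; with |GR| = 19.8 on the left of VG, R = G + 19.8·(-0.1461, 0.9893) = (64.63, 12.54). Then |DR| = |R − D| = 65.83.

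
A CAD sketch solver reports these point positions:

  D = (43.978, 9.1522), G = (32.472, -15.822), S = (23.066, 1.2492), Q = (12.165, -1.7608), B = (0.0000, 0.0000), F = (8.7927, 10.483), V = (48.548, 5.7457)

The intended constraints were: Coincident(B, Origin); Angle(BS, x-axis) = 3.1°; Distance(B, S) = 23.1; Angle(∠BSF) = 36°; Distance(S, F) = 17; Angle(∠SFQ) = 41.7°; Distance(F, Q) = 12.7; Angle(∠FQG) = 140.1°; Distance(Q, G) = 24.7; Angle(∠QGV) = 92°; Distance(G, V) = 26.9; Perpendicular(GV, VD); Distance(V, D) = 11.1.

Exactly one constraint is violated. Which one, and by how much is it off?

Distance(V, D) = 11.1 — off by 5.40.

B = (0.00, 0.00) ✓; BS at 3.100° ✓; |BS| = 23.10 ✓; ∠BSF = 36.00° ✓; |SF| = 17.00 ✓; ∠SFQ = 41.70° ✓; |FQ| = 12.70 ✓; ∠FQG = 140.1° ✓; |QG| = 24.70 ✓; ∠QGV = 92.00° ✓; |GV| = 26.90 ✓; ∠(GV, VD) = 90.00° ✓; |VD| = 5.700 ✗.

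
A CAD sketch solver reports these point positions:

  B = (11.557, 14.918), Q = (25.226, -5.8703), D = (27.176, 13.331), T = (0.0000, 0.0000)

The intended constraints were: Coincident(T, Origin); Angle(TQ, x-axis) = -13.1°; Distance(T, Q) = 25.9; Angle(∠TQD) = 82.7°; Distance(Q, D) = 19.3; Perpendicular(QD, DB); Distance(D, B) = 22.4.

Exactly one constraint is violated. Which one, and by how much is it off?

Distance(D, B) = 22.4 — off by 6.70.

T = (0.00, 0.00) ✓; TQ at -13.10° ✓; |TQ| = 25.90 ✓; ∠TQD = 82.70° ✓; |QD| = 19.30 ✓; ∠(QD, DB) = 90.00° ✓; |DB| = 15.70 ✗.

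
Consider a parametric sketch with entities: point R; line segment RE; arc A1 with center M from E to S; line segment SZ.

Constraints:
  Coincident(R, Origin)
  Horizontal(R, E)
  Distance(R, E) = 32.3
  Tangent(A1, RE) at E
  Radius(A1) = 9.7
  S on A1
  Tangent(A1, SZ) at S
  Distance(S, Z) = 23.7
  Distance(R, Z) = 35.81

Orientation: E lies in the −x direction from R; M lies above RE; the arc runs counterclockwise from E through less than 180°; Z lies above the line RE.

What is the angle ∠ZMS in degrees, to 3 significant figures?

67.7°

R is at the origin; R and E share the same y with |RE| = 32.3 and E on the −x side, so E = (-32.3, 0.00). Tangency of A1 to RE means the radius ME is perpendicular to RE, so M = E + (0, 9.7) = (-32.3, 9.70). Since MS ⟂ SZ (tangency), |MZ| = √(9.7² + 23.7²) = 25.6 regardless of where S sits on A1. So Z lies on both circle(R, 35.81) and circle(M, 25.6); the above-RE intersection is Z = (-18.0, 31.0). S is the foot of the tangent from Z: S = (-22.8, 7.74).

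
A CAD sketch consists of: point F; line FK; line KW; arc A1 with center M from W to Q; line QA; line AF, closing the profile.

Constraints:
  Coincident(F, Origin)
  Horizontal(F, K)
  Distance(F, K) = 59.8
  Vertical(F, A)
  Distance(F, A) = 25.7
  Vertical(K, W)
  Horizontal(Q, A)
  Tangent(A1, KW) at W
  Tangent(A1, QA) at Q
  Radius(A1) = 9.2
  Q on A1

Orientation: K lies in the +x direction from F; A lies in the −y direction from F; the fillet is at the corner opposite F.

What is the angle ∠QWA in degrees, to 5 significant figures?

36.254°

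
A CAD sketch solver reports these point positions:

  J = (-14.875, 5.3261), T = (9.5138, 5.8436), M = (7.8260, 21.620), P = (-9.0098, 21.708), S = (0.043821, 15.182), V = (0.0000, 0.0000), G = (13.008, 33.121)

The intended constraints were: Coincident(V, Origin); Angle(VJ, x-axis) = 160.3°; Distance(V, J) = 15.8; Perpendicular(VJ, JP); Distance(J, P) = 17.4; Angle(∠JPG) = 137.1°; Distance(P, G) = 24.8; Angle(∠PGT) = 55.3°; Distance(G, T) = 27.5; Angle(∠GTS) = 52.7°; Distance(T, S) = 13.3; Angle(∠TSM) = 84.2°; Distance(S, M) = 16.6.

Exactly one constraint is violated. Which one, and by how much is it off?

Distance(S, M) = 16.6 — off by 6.50.

V = (0.00, 0.00) ✓; VJ at 160.3° ✓; |VJ| = 15.80 ✓; ∠(VJ, JP) = 90.00° ✓; |JP| = 17.40 ✓; ∠JPG = 137.1° ✓; |PG| = 24.80 ✓; ∠PGT = 55.30° ✓; |GT| = 27.50 ✓; ∠GTS = 52.70° ✓; |TS| = 13.30 ✓; ∠TSM = 84.20° ✓; |SM| = 10.10 ✗.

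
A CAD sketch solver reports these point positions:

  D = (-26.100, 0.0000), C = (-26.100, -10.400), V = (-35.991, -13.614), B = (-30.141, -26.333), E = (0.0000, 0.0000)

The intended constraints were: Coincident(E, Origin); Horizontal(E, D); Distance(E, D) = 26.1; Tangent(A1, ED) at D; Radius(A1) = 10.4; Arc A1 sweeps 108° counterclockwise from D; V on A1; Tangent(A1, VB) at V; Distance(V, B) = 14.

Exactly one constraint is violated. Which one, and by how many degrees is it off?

Tangent(A1, VB) at V — off by 6.70°.

E = (0.00, 0.00) ✓; E.y = 0.00, D.y = 0.00 ✓; |ED| = 26.10 ✓; ∠(CD, DE) = 90.00° ✓; |CD| = 10.40 ✓; bearing(C→V) − bearing(C→D) = 108.0° ✓; |CV| = 10.40 ✓; ∠(CV, VB) = 83.30° ✗; |VB| = 14.00 ✓.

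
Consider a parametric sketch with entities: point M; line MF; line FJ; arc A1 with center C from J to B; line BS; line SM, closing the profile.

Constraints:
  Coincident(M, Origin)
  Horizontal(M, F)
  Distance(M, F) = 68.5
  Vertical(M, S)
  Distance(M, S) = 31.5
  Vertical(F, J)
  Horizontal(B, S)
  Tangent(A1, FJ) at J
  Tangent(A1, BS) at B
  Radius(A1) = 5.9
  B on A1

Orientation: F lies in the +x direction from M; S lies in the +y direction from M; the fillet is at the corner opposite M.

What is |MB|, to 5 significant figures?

70.079

M is at the origin; MF is horizontal with |MF| = 68.5 and F on the +x side, so F = (68.500, 0.0000). M and S share the same x with |MS| = 31.5 and S on the +y side, so S = (0.0000, 31.500). The virtual corner opposite M is at (68.500, 31.500). A1 meets FJ tangentially, so CJ is at right angles to FJ and the tangent condition forces CB to be normal to BS, with radius 5.9, so the center C sits 5.9 in from both sides at C = (62.600, 25.600). That places the tangent points at J = (68.500, 25.600) on FJ and B = (62.600, 31.500) on BS. Then |MB| = |B − M| = 70.079.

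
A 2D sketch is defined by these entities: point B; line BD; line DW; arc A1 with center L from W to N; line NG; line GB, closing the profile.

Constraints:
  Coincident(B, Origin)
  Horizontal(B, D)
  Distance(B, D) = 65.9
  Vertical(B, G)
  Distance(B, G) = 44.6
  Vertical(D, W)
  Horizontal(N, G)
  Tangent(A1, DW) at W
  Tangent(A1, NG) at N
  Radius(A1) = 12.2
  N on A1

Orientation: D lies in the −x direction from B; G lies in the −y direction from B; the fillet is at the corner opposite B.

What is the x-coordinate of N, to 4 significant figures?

-53.70

B is at the origin; BD is horizontal with |BD| = 65.9 and D on the −x side, so D = (-65.90, 0.000). B and G share the same x with |BG| = 44.6 and G on the −y side, so G = (0.000, -44.60). The virtual corner opposite B is at (-65.90, -44.60). Tangency of A1 to DW means the radius LW is perpendicular to DW and tangency of A1 to NG means the radius LN is perpendicular to NG, with radius 12.2, so the center L sits 12.2 in from both sides at L = (-53.70, -32.40). That places the tangent points at W = (-65.90, -32.40) on DW and N = (-53.70, -44.60) on NG. So N.x = -53.70.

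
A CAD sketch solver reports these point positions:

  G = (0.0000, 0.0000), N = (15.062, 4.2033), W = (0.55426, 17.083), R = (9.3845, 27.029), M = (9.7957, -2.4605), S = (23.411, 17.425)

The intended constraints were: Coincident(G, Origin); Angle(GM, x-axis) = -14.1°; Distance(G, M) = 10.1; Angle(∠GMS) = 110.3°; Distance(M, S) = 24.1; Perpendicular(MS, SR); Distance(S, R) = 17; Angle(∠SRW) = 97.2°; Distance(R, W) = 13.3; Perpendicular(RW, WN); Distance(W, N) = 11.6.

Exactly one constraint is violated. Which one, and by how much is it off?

Distance(W, N) = 11.6 — off by 7.80.

G = (0.00, 0.00) ✓; GM at -14.10° ✓; |GM| = 10.10 ✓; ∠GMS = 110.3° ✓; |MS| = 24.10 ✓; ∠(MS, SR) = 90.00° ✓; |SR| = 17.00 ✓; ∠SRW = 97.20° ✓; |RW| = 13.30 ✓; ∠(RW, WN) = 90.00° ✓; |WN| = 19.40 ✗.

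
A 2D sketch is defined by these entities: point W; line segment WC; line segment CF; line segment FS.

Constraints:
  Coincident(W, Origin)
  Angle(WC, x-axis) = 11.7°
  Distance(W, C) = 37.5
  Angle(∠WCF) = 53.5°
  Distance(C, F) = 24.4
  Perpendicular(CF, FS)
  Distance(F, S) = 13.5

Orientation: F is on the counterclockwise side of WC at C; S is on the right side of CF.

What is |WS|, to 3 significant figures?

43.7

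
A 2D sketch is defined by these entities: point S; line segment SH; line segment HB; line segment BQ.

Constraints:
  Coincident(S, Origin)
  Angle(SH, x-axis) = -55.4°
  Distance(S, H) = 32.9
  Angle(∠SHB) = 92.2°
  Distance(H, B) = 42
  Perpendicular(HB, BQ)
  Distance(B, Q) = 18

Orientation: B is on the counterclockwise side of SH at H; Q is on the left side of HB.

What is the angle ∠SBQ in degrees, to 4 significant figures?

52.77°

S is at the origin; SH runs at -55.4° with length 32.9, so H = 32.9·(cos -55.4°, sin -55.4°) = (18.68, -27.08). ∠SHB = 92.2°, so HB runs at -55.4° + (180° − 92.2°) = 32.40° from the x-axis; with |HB| = 42.0, B = H + 42.0·(cos 32.40°, sin 32.40°) = (54.14, -4.576). HB ⟂ BQ; with |BQ| = 18.0 on the left of HB, Q = B + 18.0·(-0.5358, 0.8443) = (44.50, 10.62). Then cos ∠SBQ = BS·BQ / (|BS||BQ|), giving 52.77°.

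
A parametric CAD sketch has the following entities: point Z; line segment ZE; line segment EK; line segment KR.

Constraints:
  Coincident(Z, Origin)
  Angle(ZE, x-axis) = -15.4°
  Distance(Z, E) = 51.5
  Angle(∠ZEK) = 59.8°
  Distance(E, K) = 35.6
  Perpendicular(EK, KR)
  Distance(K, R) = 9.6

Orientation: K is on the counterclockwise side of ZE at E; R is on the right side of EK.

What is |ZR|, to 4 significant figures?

54.97

∠ZEK = 59.8°, so EK runs at -15.4° + (180° − 59.8°) = 104.8° from the x-axis; with |EK| = 35.6, K = E + 35.6·(cos 104.8°, sin 104.8°) = (40.56, 20.74). EK ⟂ KR; with |KR| = 9.6 on the right of EK, R = K + 9.6·(0.9668, 0.2554) = (49.84, 23.20). Then |ZR| = |R − Z| = 54.97.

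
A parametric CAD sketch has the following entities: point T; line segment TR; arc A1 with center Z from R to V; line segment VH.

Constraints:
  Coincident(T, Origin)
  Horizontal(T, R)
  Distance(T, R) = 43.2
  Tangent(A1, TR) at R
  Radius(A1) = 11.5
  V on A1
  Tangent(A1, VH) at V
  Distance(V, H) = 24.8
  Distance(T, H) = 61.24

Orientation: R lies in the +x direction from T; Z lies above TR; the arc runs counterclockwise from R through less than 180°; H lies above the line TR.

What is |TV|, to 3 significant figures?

56.2

T is at the origin; TR is horizontal with |TR| = 43.2 and R on the +x side, so R = (43.2, 0.00). Since A1 is tangent to TR there, ZR ⟂ TR, so Z = R + (0, 11.5) = (43.2, 11.5). Since ZV ⟂ VH (tangency), |ZH| = √(11.5² + 24.8²) = 27.3 regardless of where V sits on A1. So H lies on both circle(T, 61.24) and circle(Z, 27.3); the above-TR intersection is H = (47.6, 38.5). V is the foot of the tangent from H: V = (54.3, 14.6).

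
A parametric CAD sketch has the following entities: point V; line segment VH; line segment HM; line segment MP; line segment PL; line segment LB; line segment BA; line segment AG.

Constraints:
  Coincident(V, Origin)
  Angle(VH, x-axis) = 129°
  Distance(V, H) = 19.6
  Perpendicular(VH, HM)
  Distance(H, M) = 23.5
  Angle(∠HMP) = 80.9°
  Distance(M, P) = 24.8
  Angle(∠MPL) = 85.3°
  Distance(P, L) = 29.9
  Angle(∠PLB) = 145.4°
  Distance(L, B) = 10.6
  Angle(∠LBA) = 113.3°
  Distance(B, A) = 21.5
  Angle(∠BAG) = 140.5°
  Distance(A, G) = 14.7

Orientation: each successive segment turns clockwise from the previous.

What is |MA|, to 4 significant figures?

32.47

V is at the origin; VH runs at 129.0° with length 19.6, so H = (-12.33, 15.23). VH is perpendicular to HM, so HM runs at 39.00°; with |HM| = 23.5, M = (5.928, 30.02). ∠HMP = 80.9° gives MP at -60.10° from the x-axis; with |MP| = 24.8, P = (18.29, 8.522). ∠MPL = 85.3° gives PL at -154.8° from the x-axis; with |PL| = 29.9, L = (-8.764, -4.209). ∠PLB = 145.4° gives LB at 170.6° from the x-axis; with |LB| = 10.6, B = (-19.22, -2.477). ∠LBA = 113.3° gives BA at 103.9° from the x-axis; with |BA| = 21.5, A = (-24.39, 18.39). Then |MA| = |A − M| = 32.47.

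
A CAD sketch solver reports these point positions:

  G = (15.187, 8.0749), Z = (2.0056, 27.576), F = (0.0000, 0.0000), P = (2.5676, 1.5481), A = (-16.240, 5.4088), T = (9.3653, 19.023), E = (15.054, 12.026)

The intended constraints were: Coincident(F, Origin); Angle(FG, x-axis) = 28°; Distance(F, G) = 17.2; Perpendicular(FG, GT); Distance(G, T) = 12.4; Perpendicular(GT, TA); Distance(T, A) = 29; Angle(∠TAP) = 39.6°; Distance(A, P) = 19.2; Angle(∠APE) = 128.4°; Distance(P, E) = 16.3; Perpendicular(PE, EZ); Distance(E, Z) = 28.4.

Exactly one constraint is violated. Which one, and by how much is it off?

Distance(E, Z) = 28.4 — off by 8.10.

F = (0.00, 0.00) ✓; FG at 28.00° ✓; |FG| = 17.20 ✓; ∠(FG, GT) = 90.00° ✓; |GT| = 12.40 ✓; ∠(GT, TA) = 90.00° ✓; |TA| = 29.00 ✓; ∠TAP = 39.60° ✓; |AP| = 19.20 ✓; ∠APE = 128.4° ✓; |PE| = 16.30 ✓; ∠(PE, EZ) = 90.00° ✓; |EZ| = 20.30 ✗.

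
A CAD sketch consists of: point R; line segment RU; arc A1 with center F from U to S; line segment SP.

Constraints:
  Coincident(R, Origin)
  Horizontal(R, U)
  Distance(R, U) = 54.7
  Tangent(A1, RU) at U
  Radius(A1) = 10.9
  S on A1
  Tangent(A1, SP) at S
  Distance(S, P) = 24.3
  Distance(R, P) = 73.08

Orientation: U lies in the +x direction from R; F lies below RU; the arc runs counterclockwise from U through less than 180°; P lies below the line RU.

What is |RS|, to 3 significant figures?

50.3

Checks: |FS| = 10.90 ✓; ∠(FS, SP) = 90.00° ✓; |SP| = 24.30 ✓; |RP| = 73.08 ✓.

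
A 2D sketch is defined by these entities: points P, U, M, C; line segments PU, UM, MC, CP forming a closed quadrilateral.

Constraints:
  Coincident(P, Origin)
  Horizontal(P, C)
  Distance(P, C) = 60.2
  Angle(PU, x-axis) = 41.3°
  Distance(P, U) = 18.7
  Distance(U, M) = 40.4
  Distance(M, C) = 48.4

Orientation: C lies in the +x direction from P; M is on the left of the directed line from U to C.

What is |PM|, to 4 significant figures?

58.92

P is at the origin; PC is horizontal with |PC| = 60.2 and C in +x, so C = (60.2, 0). PU runs at 41.3° with |PU| = 18.7, so U = (14.05, 12.34). M is determined by |UM| = 40.4 and |MC| = 48.4 together: it lies at the intersection of circle(U, 40.4) and circle(C, 48.4). With |UC| = 47.77, the foot of the radical line on UC is 16.45 from U and the perpendicular offset is √(40.4² − 16.45²) = 36.90. Taking the left-of-UC solution: M = (39.47, 43.74).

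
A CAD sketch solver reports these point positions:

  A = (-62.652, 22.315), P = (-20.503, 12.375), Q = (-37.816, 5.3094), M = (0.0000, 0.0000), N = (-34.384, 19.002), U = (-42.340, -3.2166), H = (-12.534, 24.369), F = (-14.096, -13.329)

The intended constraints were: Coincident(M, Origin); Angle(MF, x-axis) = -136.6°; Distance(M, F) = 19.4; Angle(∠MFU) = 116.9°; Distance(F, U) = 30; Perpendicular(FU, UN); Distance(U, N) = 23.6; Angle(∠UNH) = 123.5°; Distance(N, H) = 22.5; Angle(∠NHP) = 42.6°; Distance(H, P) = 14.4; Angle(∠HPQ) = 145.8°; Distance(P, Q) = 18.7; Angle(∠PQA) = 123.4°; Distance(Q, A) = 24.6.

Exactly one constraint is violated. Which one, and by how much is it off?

Distance(Q, A) = 24.6 — off by 5.50.

M = (0.00, 0.00) ✓; MF at -136.6° ✓; |MF| = 19.40 ✓; ∠MFU = 116.9° ✓; |FU| = 30.00 ✓; ∠(FU, UN) = 90.00° ✓; |UN| = 23.60 ✓; ∠UNH = 123.5° ✓; |NH| = 22.50 ✓; ∠NHP = 42.60° ✓; |HP| = 14.40 ✓; ∠HPQ = 145.8° ✓; |PQ| = 18.70 ✓; ∠PQA = 123.4° ✓; |QA| = 30.10 ✗.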